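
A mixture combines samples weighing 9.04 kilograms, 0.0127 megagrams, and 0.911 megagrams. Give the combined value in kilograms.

In kilograms:
  9.04 kilograms → 9.04
  0.0127 megagrams = 0.0127e3 kilograms = 12.7
  0.911 megagrams = 0.911e3 kilograms = 911
Sum: 9.04 + 12.7 + 911 = 932.74

932.74 kilograms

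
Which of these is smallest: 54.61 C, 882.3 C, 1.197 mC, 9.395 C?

54.61 C = 54.61 C
882.3 C = 882.3 C
1.197 mC = 0.001197 C
9.395 C = 9.395 C

1.197 mC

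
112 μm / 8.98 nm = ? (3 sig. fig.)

12500

(112 × 10^-6) / (8.98 × 10^-9) = 12.47 × 10^3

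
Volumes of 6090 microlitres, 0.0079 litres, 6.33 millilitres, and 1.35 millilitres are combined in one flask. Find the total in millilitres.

21.67 millilitres

In millilitres:
  6090 microlitres = 6090 × 10⁻³ millilitres = 6.09
  0.0079 litres = 0.0079 × 10³ millilitres = 7.9
  6.33 millilitres → 6.33
  1.35 millilitres → 1.35
Sum: 6.09 + 7.9 + 6.33 + 1.35 = 21.67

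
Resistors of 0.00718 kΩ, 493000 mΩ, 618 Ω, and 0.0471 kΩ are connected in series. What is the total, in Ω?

In Ω:
  0.00718 kΩ = 0.00718 × 10^3 Ω = 7.18
  493000 mΩ = 493000 × 10^-3 Ω = 493
  618 Ω → 618
  0.0471 kΩ = 0.0471 × 10^3 Ω = 47.1
Sum: 7.18 + 493 + 618 + 47.1 = 1165.28

1165.28 Ω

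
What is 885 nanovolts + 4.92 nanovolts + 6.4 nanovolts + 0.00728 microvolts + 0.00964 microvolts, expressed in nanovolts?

913.24 nanovolts

In nanovolts:
  885 nanovolts → 885
  4.92 nanovolts → 4.92
  6.4 nanovolts → 6.4
  0.00728 microvolts = 0.00728 × 10^3 nanovolts = 7.28
  0.00964 microvolts = 0.00964 × 10^3 nanovolts = 9.64
Sum: 885 + 4.92 + 6.4 + 7.28 + 9.64 = 913.24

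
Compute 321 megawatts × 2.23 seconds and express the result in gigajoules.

0.71583 gigajoules

321e6 × 2.23 = 715.83e6 J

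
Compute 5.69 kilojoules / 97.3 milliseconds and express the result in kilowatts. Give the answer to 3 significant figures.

(5.69 × 10³) / (97.3 × 10⁻³) = 0.058479 × 10⁶ W

58.5 kilowatts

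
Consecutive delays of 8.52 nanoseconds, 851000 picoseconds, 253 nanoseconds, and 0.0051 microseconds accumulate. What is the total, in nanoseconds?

1117.62 nanoseconds

In nanoseconds:
  8.52 nanoseconds → 8.52
  851000 picoseconds = 851000 × 10^-3 nanoseconds = 851
  253 nanoseconds → 253
  0.0051 microseconds = 0.0051 × 10^3 nanoseconds = 5.1
Sum: 8.52 + 851 + 253 + 5.1 = 1117.62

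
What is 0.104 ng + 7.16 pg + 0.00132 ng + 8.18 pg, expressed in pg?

120.66 pg

In pg:
  0.104 ng = 0.104e3 pg = 104
  7.16 pg → 7.16
  0.00132 ng = 0.00132e3 pg = 1.32
  8.18 pg → 8.18
Sum: 104 + 7.16 + 1.32 + 8.18 = 120.66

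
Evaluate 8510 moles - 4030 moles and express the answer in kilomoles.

4.48 kilomoles

In kilomoles:
  8510 moles = 8510e-3 kilomoles = 8.51
  4030 moles = 4030e-3 kilomoles = 4.03
Difference: 8.51 - 4.03 = 4.48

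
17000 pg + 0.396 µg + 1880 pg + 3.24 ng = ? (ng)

418.12 ng

In ng:
  17000 pg = 17000 × 10^-3 ng = 17
  0.396 µg = 0.396 × 10^3 ng = 396
  1880 pg = 1880 × 10^-3 ng = 1.88
  3.24 ng → 3.24
Sum: 17 + 396 + 1.88 + 3.24 = 418.12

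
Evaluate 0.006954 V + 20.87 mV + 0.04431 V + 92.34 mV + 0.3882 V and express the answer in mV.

In mV:
  0.006954 V = 0.006954e3 mV = 6.954
  20.87 mV → 20.87
  0.04431 V = 0.04431e3 mV = 44.31
  92.34 mV → 92.34
  0.3882 V = 0.3882e3 mV = 388.2
Sum: 6.954 + 20.87 + 44.31 + 92.34 + 388.2 = 552.674

552.674 mV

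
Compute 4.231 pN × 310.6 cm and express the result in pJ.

13.141486 pJ

4.231 × 10⁻¹² × 310.6 × 10⁻² = 1314.1486 × 10⁻¹⁴ J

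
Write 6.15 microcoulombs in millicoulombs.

micro = 10⁻⁶, milli = 10⁻³; factor is 10⁻³.
6.15 × 10⁻³ = 0.00615

0.00615 millicoulombs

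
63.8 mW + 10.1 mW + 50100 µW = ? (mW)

124 mW

In mW:
  63.8 mW → 63.8
  10.1 mW → 10.1
  50100 µW = 50100 × 10^-3 mW = 50.1
Sum: 63.8 + 10.1 + 50.1 = 124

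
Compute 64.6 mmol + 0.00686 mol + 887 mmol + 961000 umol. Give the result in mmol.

1919.46 mmol

In mmol:
  64.6 mmol → 64.6
  0.00686 mol = 0.00686 × 10³ mmol = 6.86
  887 mmol → 887
  961000 umol = 961000 × 10⁻³ mmol = 961
Sum: 64.6 + 6.86 + 887 + 961 = 1919.46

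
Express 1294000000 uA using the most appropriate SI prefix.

= 1.294 × 10^3 A; 10^3 is kilo.

1.294 kA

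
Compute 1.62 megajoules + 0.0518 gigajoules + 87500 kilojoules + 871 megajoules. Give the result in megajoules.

In megajoules:
  1.62 megajoules → 1.62
  0.0518 gigajoules = 0.0518 × 10³ megajoules = 51.8
  87500 kilojoules = 87500 × 10⁻³ megajoules = 87.5
  871 megajoules → 871
Sum: 1.62 + 51.8 + 87.5 + 871 = 1011.92

1011.92 megajoules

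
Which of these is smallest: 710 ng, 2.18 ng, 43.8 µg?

2.18 ng

710 ng = 0.00000071 g
2.18 ng = 0.00000000218 g
43.8 µg = 0.0000438 g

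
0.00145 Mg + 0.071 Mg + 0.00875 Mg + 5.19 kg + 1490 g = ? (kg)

In kg:
  0.00145 Mg = 0.00145 × 10³ kg = 1.45
  0.071 Mg = 0.071 × 10³ kg = 71
  0.00875 Mg = 0.00875 × 10³ kg = 8.75
  5.19 kg → 5.19
  1490 g = 1490 × 10⁻³ kg = 1.49
Sum: 1.45 + 71 + 8.75 + 5.19 + 1.49 = 87.88

87.88 kg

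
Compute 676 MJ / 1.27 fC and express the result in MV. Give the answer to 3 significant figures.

532000000000000000 MV

(676 × 10⁶) / (1.27 × 10⁻¹⁵) = 532.28 × 10²¹ V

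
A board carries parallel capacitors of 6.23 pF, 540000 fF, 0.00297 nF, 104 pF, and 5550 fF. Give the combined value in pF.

In pF:
  6.23 pF → 6.23
  540000 fF = 540000e-3 pF = 540
  0.00297 nF = 0.00297e3 pF = 2.97
  104 pF → 104
  5550 fF = 5550e-3 pF = 5.55
Sum: 6.23 + 540 + 2.97 + 104 + 5.55 = 658.75

658.75 pF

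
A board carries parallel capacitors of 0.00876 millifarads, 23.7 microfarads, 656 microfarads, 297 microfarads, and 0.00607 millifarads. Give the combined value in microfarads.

In microfarads:
  0.00876 millifarads = 0.00876e3 microfarads = 8.76
  23.7 microfarads → 23.7
  656 microfarads → 656
  297 microfarads → 297
  0.00607 millifarads = 0.00607e3 microfarads = 6.07
Sum: 8.76 + 23.7 + 656 + 297 + 6.07 = 991.53

991.53 microfarads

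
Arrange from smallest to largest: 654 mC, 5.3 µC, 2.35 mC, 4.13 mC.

5.3 µC < 2.35 mC < 4.13 mC < 654 mC

654 mC = 0.654 C
5.3 µC = 0.0000053 C
2.35 mC = 0.00235 C
4.13 mC = 0.00413 C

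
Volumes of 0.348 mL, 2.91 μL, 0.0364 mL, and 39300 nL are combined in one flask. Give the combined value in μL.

426.61 μL

In μL:
  0.348 mL = 0.348 × 10^3 μL = 348
  2.91 μL → 2.91
  0.0364 mL = 0.0364 × 10^3 μL = 36.4
  39300 nL = 39300 × 10^-3 μL = 39.3
Sum: 348 + 2.91 + 36.4 + 39.3 = 426.61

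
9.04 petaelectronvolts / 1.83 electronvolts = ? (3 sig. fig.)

(9.04 × 10¹⁵) / (1.83) = 4.94 × 10¹⁵

4940000000000000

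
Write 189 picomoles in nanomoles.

pico = 10⁻¹², nano = 10⁻⁹; factor is 10⁻³.
189 × 10⁻³ = 0.189

0.189 nanomoles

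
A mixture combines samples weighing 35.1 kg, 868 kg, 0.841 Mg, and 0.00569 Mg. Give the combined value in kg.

1749.79 kg

In kg:
  35.1 kg → 35.1
  868 kg → 868
  0.841 Mg = 0.841 × 10³ kg = 841
  0.00569 Mg = 0.00569 × 10³ kg = 5.69
Sum: 35.1 + 868 + 841 + 5.69 = 1749.79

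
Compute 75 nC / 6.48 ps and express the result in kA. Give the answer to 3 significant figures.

11.6 kA

(75 × 10^-9) / (6.48 × 10^-12) = 11.574 × 10^3 A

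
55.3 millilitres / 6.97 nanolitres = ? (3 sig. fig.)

(55.3 × 10⁻³) / (6.97 × 10⁻⁹) = 7.934 × 10⁶

7930000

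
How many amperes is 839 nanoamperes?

0.000000839 amperes

nano = 10^-9, (no prefix) = 10^0; factor is 10^-9.
839 × 10^-9 = 0.000000839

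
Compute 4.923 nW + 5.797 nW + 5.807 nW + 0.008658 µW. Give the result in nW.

25.185 nW

In nW:
  4.923 nW → 4.923
  5.797 nW → 5.797
  5.807 nW → 5.807
  0.008658 µW = 0.008658 × 10³ nW = 8.658
Sum: 4.923 + 5.797 + 5.807 + 8.658 = 25.185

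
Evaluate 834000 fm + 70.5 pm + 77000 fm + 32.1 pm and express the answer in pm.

1013.6 pm

In pm:
  834000 fm = 834000e-3 pm = 834
  70.5 pm → 70.5
  77000 fm = 77000e-3 pm = 77
  32.1 pm → 32.1
Sum: 834 + 70.5 + 77 + 32.1 = 1013.6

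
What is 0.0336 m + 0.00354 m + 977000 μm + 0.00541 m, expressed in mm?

1019.55 mm

In mm:
  0.0336 m = 0.0336 × 10³ mm = 33.6
  0.00354 m = 0.00354 × 10³ mm = 3.54
  977000 μm = 977000 × 10⁻³ mm = 977
  0.00541 m = 0.00541 × 10³ mm = 5.41
Sum: 33.6 + 3.54 + 977 + 5.41 = 1019.55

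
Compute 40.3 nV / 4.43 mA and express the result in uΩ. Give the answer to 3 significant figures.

(40.3e-9) / (4.43e-3) = 9.0971e-6 Ω

9.10 uΩ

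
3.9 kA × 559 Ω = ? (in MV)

3.9 × 10^3 × 559 = 2180.1 × 10^3 V

2.1801 MV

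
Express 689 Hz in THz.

(no prefix) = 10⁰, tera = 10¹²; factor is 10⁻¹².
689 × 10⁻¹² = 0.000000000689

0.000000000689 THz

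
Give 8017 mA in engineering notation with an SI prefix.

8.017 A

= 8.017 A; mantissa already in [1, 1000).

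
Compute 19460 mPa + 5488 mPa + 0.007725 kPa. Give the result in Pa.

In Pa:
  19460 mPa = 19460e-3 Pa = 19.46
  5488 mPa = 5488e-3 Pa = 5.488
  0.007725 kPa = 0.007725e3 Pa = 7.725
Sum: 19.46 + 5.488 + 7.725 = 32.673

32.673 Pa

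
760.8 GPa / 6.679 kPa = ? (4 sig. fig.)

(760.8 × 10^9) / (6.679 × 10^3) = 113.91 × 10^6

113900000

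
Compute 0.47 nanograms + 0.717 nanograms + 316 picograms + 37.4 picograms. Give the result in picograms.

1540.4 picograms

In picograms:
  0.47 nanograms = 0.47 × 10^3 picograms = 470
  0.717 nanograms = 0.717 × 10^3 picograms = 717
  316 picograms → 316
  37.4 picograms → 37.4
Sum: 470 + 717 + 316 + 37.4 = 1540.4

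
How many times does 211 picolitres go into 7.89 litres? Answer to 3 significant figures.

(7.89) / (211 × 10⁻¹²) = 0.03739 × 10¹²

37400000000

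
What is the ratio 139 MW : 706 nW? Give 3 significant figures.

(139 × 10⁶) / (706 × 10⁻⁹) = 0.1969 × 10¹⁵

197000000000000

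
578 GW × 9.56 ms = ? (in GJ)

578e9 × 9.56e-3 = 5525.68e6 J

5.52568 GJ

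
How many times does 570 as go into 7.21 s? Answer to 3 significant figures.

12600000000000000

(7.21) / (570 × 10^-18) = 0.01265 × 10^18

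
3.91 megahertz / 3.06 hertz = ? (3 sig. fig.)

1280000

(3.91 × 10⁶) / (3.06) = 1.278 × 10⁶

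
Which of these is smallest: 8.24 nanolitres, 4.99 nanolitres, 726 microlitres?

4.99 nanolitres

8.24 nanolitres = 0.00000000824 litres
4.99 nanolitres = 0.00000000499 litres
726 microlitres = 0.000726 litres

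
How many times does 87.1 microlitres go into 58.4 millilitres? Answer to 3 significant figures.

670

(58.4 × 10⁻³) / (87.1 × 10⁻⁶) = 0.6705 × 10³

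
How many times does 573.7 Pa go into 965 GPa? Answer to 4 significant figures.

1682000000

(965 × 10^9) / (573.7) = 1.6821 × 10^9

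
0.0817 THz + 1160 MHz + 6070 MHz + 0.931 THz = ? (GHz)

In GHz:
  0.0817 THz = 0.0817e3 GHz = 81.7
  1160 MHz = 1160e-3 GHz = 1.16
  6070 MHz = 6070e-3 GHz = 6.07
  0.931 THz = 0.931e3 GHz = 931
Sum: 81.7 + 1.16 + 6.07 + 931 = 1019.93

1019.93 GHz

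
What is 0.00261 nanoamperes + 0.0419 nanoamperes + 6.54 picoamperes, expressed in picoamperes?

51.05 picoamperes

In picoamperes:
  0.00261 nanoamperes = 0.00261e3 picoamperes = 2.61
  0.0419 nanoamperes = 0.0419e3 picoamperes = 41.9
  6.54 picoamperes → 6.54
Sum: 2.61 + 41.9 + 6.54 = 51.05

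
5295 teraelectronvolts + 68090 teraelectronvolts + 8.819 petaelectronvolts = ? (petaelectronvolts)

82.204 petaelectronvolts

In petaelectronvolts:
  5295 teraelectronvolts = 5295e-3 petaelectronvolts = 5.295
  68090 teraelectronvolts = 68090e-3 petaelectronvolts = 68.09
  8.819 petaelectronvolts → 8.819
Sum: 5.295 + 68.09 + 8.819 = 82.204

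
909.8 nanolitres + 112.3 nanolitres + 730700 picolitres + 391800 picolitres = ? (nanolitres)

2144.6 nanolitres

In nanolitres:
  909.8 nanolitres → 909.8
  112.3 nanolitres → 112.3
  730700 picolitres = 730700e-3 nanolitres = 730.7
  391800 picolitres = 391800e-3 nanolitres = 391.8
Sum: 909.8 + 112.3 + 730.7 + 391.8 = 2144.6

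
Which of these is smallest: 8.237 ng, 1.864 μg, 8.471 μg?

8.237 ng

8.237 ng = 0.000000008237 g
1.864 μg = 0.000001864 g
8.471 μg = 0.000008471 g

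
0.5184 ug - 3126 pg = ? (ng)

In ng:
  0.5184 ug = 0.5184 × 10^3 ng = 518.4
  3126 pg = 3126 × 10^-3 ng = 3.126
Difference: 518.4 - 3.126 = 515.274

515.274 ng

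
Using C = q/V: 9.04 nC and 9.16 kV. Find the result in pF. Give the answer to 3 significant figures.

0.987 pF

(9.04 × 10^-9) / (9.16 × 10^3) = 0.9869 × 10^-12 F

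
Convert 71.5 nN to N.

0.0000000715 N

nano = 10⁻⁹, (no prefix) = 10⁰; factor is 10⁻⁹.
71.5 × 10⁻⁹ = 0.0000000715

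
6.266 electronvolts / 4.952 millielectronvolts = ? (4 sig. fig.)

(6.266) / (4.952 × 10⁻³) = 1.2653 × 10³

1265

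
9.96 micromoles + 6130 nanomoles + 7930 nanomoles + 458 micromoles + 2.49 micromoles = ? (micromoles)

In micromoles:
  9.96 micromoles → 9.96
  6130 nanomoles = 6130 × 10⁻³ micromoles = 6.13
  7930 nanomoles = 7930 × 10⁻³ micromoles = 7.93
  458 micromoles → 458
  2.49 micromoles → 2.49
Sum: 9.96 + 6.13 + 7.93 + 458 + 2.49 = 484.51

484.51 micromoles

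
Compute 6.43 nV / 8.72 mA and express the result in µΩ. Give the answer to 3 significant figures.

0.737 µΩ

(6.43 × 10⁻⁹) / (8.72 × 10⁻³) = 0.73739 × 10⁻⁶ Ω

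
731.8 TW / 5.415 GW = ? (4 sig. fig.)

135100

(731.8 × 10¹²) / (5.415 × 10⁹) = 135.14 × 10³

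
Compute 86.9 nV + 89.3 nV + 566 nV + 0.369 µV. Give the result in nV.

In nV:
  86.9 nV → 86.9
  89.3 nV → 89.3
  566 nV → 566
  0.369 µV = 0.369 × 10³ nV = 369
Sum: 86.9 + 89.3 + 566 + 369 = 1111.2

1111.2 nV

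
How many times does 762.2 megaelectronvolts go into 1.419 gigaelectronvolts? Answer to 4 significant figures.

(1.419 × 10⁹) / (762.2 × 10⁶) = 0.0018617 × 10³

1.862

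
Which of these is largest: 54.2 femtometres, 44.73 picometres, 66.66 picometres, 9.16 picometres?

54.2 femtometres = 0.0000000000000542 metres
44.73 picometres = 0.00000000004473 metres
66.66 picometres = 0.00000000006666 metres
9.16 picometres = 0.00000000000916 metres

66.66 picometres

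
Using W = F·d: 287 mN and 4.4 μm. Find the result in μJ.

287 × 10^-3 × 4.4 × 10^-6 = 1262.8 × 10^-9 J

1.2628 μJ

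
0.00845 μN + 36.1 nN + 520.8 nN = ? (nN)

In nN:
  0.00845 μN = 0.00845e3 nN = 8.45
  36.1 nN → 36.1
  520.8 nN → 520.8
Sum: 8.45 + 36.1 + 520.8 = 565.35

565.35 nN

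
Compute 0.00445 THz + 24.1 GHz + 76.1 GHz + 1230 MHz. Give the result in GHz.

105.88 GHz

In GHz:
  0.00445 THz = 0.00445e3 GHz = 4.45
  24.1 GHz → 24.1
  76.1 GHz → 76.1
  1230 MHz = 1230e-3 GHz = 1.23
Sum: 4.45 + 24.1 + 76.1 + 1.23 = 105.88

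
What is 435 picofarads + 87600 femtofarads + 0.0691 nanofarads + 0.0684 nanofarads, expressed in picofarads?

660.1 picofarads

In picofarads:
  435 picofarads → 435
  87600 femtofarads = 87600e-3 picofarads = 87.6
  0.0691 nanofarads = 0.0691e3 picofarads = 69.1
  0.0684 nanofarads = 0.0684e3 picofarads = 68.4
Sum: 435 + 87.6 + 69.1 + 68.4 = 660.1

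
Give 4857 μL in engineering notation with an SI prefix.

= 4.857 × 10^-3 L; 10^-3 is milli.

4.857 mL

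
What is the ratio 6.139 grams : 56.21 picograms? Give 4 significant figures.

109200000000

(6.139) / (56.21 × 10^-12) = 0.10922 × 10^12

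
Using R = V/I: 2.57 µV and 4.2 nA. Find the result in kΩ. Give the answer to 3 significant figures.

0.612 kΩ

(2.57 × 10⁻⁶) / (4.2 × 10⁻⁹) = 0.6119 × 10³ Ω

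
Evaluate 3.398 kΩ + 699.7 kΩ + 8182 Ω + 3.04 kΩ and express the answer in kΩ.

In kΩ:
  3.398 kΩ → 3.398
  699.7 kΩ → 699.7
  8182 Ω = 8182 × 10^-3 kΩ = 8.182
  3.04 kΩ → 3.04
Sum: 3.398 + 699.7 + 8.182 + 3.04 = 714.32

714.32 kΩ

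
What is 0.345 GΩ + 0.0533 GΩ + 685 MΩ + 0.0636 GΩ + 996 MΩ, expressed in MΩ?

In MΩ:
  0.345 GΩ = 0.345 × 10³ MΩ = 345
  0.0533 GΩ = 0.0533 × 10³ MΩ = 53.3
  685 MΩ → 685
  0.0636 GΩ = 0.0636 × 10³ MΩ = 63.6
  996 MΩ → 996
Sum: 345 + 53.3 + 685 + 63.6 + 996 = 2142.9

2142.9 MΩ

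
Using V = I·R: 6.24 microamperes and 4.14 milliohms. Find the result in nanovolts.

6.24 × 10⁻⁶ × 4.14 × 10⁻³ = 25.8336 × 10⁻⁹ V

25.8336 nanovolts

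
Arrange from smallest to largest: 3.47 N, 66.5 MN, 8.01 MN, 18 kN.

3.47 N = 3.47 N
66.5 MN = 66500000 N
8.01 MN = 8010000 N
18 kN = 18000 N

3.47 N < 18 kN < 8.01 MN < 66.5 MN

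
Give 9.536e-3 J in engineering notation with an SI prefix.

9.536 mJ

= 9.536e-3 J; 1e-3 is milli.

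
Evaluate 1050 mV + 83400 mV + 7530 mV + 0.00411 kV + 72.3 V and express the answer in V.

168.39 V

In V:
  1050 mV = 1050 × 10⁻³ V = 1.05
  83400 mV = 83400 × 10⁻³ V = 83.4
  7530 mV = 7530 × 10⁻³ V = 7.53
  0.00411 kV = 0.00411 × 10³ V = 4.11
  72.3 V → 72.3
Sum: 1.05 + 83.4 + 7.53 + 4.11 + 72.3 = 168.39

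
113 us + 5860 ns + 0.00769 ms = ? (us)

126.55 us

In us:
  113 us → 113
  5860 ns = 5860e-3 us = 5.86
  0.00769 ms = 0.00769e3 us = 7.69
Sum: 113 + 5.86 + 7.69 = 126.55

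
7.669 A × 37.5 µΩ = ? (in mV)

7.669 × 37.5 × 10⁻⁶ = 287.5875 × 10⁻⁶ V

0.2875875 mV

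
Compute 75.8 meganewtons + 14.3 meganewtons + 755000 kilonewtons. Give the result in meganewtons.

In meganewtons:
  75.8 meganewtons → 75.8
  14.3 meganewtons → 14.3
  755000 kilonewtons = 755000 × 10⁻³ meganewtons = 755
Sum: 75.8 + 14.3 + 755 = 845.1

845.1 meganewtons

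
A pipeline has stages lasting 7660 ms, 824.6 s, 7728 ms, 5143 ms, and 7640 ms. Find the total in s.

852.771 s

In s:
  7660 ms = 7660 × 10^-3 s = 7.66
  824.6 s → 824.6
  7728 ms = 7728 × 10^-3 s = 7.728
  5143 ms = 5143 × 10^-3 s = 5.143
  7640 ms = 7640 × 10^-3 s = 7.64
Sum: 7.66 + 824.6 + 7.728 + 5.143 + 7.64 = 852.771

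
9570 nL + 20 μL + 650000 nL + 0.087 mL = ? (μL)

In μL:
  9570 nL = 9570 × 10^-3 μL = 9.57
  20 μL → 20
  650000 nL = 650000 × 10^-3 μL = 650
  0.087 mL = 0.087 × 10^3 μL = 87
Sum: 9.57 + 20 + 650 + 87 = 766.57

766.57 μL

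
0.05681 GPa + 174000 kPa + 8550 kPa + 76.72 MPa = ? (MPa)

316.08 MPa

In MPa:
  0.05681 GPa = 0.05681 × 10^3 MPa = 56.81
  174000 kPa = 174000 × 10^-3 MPa = 174
  8550 kPa = 8550 × 10^-3 MPa = 8.55
  76.72 MPa → 76.72
Sum: 56.81 + 174 + 8.55 + 76.72 = 316.08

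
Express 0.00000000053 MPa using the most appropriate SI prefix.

530 uPa

= 530e-6 Pa; 1e-6 is micro.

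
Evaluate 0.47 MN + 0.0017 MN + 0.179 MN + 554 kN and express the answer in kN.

In kN:
  0.47 MN = 0.47 × 10³ kN = 470
  0.0017 MN = 0.0017 × 10³ kN = 1.7
  0.179 MN = 0.179 × 10³ kN = 179
  554 kN → 554
Sum: 470 + 1.7 + 179 + 554 = 1204.7

1204.7 kN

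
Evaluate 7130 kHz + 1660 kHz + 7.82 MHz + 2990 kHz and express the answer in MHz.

In MHz:
  7130 kHz = 7130e-3 MHz = 7.13
  1660 kHz = 1660e-3 MHz = 1.66
  7.82 MHz → 7.82
  2990 kHz = 2990e-3 MHz = 2.99
Sum: 7.13 + 1.66 + 7.82 + 2.99 = 19.6

19.6 MHz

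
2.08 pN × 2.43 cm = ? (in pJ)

0.050544 pJ

2.08 × 10^-12 × 2.43 × 10^-2 = 5.0544 × 10^-14 J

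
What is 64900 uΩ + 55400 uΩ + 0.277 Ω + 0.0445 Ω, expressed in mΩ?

In mΩ:
  64900 uΩ = 64900 × 10^-3 mΩ = 64.9
  55400 uΩ = 55400 × 10^-3 mΩ = 55.4
  0.277 Ω = 0.277 × 10^3 mΩ = 277
  0.0445 Ω = 0.0445 × 10^3 mΩ = 44.5
Sum: 64.9 + 55.4 + 277 + 44.5 = 441.8

441.8 mΩ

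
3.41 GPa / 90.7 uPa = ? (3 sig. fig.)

(3.41e9) / (90.7e-6) = 0.0376e15

37600000000000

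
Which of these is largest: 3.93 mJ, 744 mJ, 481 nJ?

3.93 mJ = 0.00393 J
744 mJ = 0.744 J
481 nJ = 0.000000481 J

744 mJ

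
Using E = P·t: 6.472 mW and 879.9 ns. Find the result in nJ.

5.6947128 nJ

6.472 × 10^-3 × 879.9 × 10^-9 = 5694.7128 × 10^-12 J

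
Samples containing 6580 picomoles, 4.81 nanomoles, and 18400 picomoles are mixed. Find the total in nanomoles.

29.79 nanomoles

In nanomoles:
  6580 picomoles = 6580 × 10^-3 nanomoles = 6.58
  4.81 nanomoles → 4.81
  18400 picomoles = 18400 × 10^-3 nanomoles = 18.4
Sum: 6.58 + 4.81 + 18.4 = 29.79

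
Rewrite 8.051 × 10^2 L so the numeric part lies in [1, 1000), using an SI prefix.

805.1 L

= 805.1 L; mantissa already in [1, 1000).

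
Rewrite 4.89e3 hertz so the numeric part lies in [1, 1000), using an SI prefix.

= 4.89e3 hertz; 1e3 is kilo.

4.89 kilohertz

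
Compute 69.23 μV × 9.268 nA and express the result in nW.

0.00064162364 nW

69.23 × 10^-6 × 9.268 × 10^-9 = 641.62364 × 10^-15 W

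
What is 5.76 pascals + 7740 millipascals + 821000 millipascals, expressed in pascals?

834.5 pascals

In pascals:
  5.76 pascals → 5.76
  7740 millipascals = 7740e-3 pascals = 7.74
  821000 millipascals = 821000e-3 pascals = 821
Sum: 5.76 + 7.74 + 821 = 834.5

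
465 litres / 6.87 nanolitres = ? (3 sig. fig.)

(465) / (6.87 × 10⁻⁹) = 67.69 × 10⁹

67700000000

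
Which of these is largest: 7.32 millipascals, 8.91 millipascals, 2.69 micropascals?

7.32 millipascals = 0.00732 pascals
8.91 millipascals = 0.00891 pascals
2.69 micropascals = 0.00000269 pascals

8.91 millipascals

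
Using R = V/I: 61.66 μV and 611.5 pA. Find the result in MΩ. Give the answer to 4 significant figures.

0.1008 MΩ

(61.66e-6) / (611.5e-12) = 0.100834e6 Ω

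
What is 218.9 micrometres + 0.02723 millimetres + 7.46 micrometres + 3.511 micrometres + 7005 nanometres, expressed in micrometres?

In micrometres:
  218.9 micrometres → 218.9
  0.02723 millimetres = 0.02723 × 10³ micrometres = 27.23
  7.46 micrometres → 7.46
  3.511 micrometres → 3.511
  7005 nanometres = 7005 × 10⁻³ micrometres = 7.005
Sum: 218.9 + 27.23 + 7.46 + 3.511 + 7.005 = 264.106

264.106 micrometres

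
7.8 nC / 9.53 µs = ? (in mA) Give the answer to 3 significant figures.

(7.8 × 10⁻⁹) / (9.53 × 10⁻⁶) = 0.81847 × 10⁻³ A

0.818 mA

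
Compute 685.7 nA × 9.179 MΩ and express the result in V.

685.7 × 10^-9 × 9.179 × 10^6 = 6294.0403 × 10^-3 V

6.2940403 V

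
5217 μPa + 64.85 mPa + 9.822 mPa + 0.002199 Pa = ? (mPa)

In mPa:
  5217 μPa = 5217e-3 mPa = 5.217
  64.85 mPa → 64.85
  9.822 mPa → 9.822
  0.002199 Pa = 0.002199e3 mPa = 2.199
Sum: 5.217 + 64.85 + 9.822 + 2.199 = 82.088

82.088 mPa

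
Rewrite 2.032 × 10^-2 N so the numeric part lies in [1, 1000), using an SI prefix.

= 20.32 × 10^-3 N; 10^-3 is milli.

20.32 mN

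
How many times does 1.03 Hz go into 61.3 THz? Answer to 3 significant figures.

(61.3 × 10^12) / (1.03) = 59.51 × 10^12

59500000000000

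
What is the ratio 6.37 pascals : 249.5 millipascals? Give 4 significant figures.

(6.37) / (249.5 × 10^-3) = 0.025531 × 10^3

25.53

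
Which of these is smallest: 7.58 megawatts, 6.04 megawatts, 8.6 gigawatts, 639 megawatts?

7.58 megawatts = 7580000 watts
6.04 megawatts = 6040000 watts
8.6 gigawatts = 8600000000 watts
639 megawatts = 639000000 watts

6.04 megawatts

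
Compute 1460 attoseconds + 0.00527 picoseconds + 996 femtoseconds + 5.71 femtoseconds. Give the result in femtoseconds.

1008.44 femtoseconds

In femtoseconds:
  1460 attoseconds = 1460 × 10⁻³ femtoseconds = 1.46
  0.00527 picoseconds = 0.00527 × 10³ femtoseconds = 5.27
  996 femtoseconds → 996
  5.71 femtoseconds → 5.71
Sum: 1.46 + 5.27 + 996 + 5.71 = 1008.44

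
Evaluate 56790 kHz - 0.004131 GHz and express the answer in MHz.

52.659 MHz

In MHz:
  56790 kHz = 56790 × 10^-3 MHz = 56.79
  0.004131 GHz = 0.004131 × 10^3 MHz = 4.131
Difference: 56.79 - 4.131 = 52.659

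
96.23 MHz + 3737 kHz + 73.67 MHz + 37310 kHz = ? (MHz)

210.947 MHz

In MHz:
  96.23 MHz → 96.23
  3737 kHz = 3737e-3 MHz = 3.737
  73.67 MHz → 73.67
  37310 kHz = 37310e-3 MHz = 37.31
Sum: 96.23 + 3.737 + 73.67 + 37.31 = 210.947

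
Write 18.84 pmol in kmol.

pico = 1e-12, kilo = 1e3; factor is 1e-15.
18.84 × 1e-15 = 0.00000000000001884

0.00000000000001884 kmol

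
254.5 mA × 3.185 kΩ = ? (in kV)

254.5 × 10⁻³ × 3.185 × 10³ = 810.5825 V

0.8105825 kV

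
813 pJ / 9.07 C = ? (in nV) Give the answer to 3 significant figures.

(813e-12) / (9.07) = 89.636e-12 V

0.0896 nV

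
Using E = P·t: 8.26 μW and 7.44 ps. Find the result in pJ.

0.0000614544 pJ

8.26 × 10⁻⁶ × 7.44 × 10⁻¹² = 61.4544 × 10⁻¹⁸ J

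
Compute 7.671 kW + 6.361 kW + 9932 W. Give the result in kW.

In kW:
  7.671 kW → 7.671
  6.361 kW → 6.361
  9932 W = 9932 × 10^-3 kW = 9.932
Sum: 7.671 + 6.361 + 9.932 = 23.964

23.964 kW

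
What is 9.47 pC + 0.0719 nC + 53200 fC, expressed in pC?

134.57 pC

In pC:
  9.47 pC → 9.47
  0.0719 nC = 0.0719e3 pC = 71.9
  53200 fC = 53200e-3 pC = 53.2
Sum: 9.47 + 71.9 + 53.2 = 134.57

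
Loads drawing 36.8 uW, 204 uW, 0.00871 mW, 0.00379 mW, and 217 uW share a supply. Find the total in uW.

In uW:
  36.8 uW → 36.8
  204 uW → 204
  0.00871 mW = 0.00871 × 10³ uW = 8.71
  0.00379 mW = 0.00379 × 10³ uW = 3.79
  217 uW → 217
Sum: 36.8 + 204 + 8.71 + 3.79 + 217 = 470.3

470.3 uW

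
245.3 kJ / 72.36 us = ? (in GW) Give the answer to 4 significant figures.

3.390 GW

(245.3 × 10³) / (72.36 × 10⁻⁶) = 3.38999 × 10⁹ W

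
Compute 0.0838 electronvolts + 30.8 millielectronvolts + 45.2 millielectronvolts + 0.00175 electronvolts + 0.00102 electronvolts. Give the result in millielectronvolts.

162.57 millielectronvolts

In millielectronvolts:
  0.0838 electronvolts = 0.0838 × 10³ millielectronvolts = 83.8
  30.8 millielectronvolts → 30.8
  45.2 millielectronvolts → 45.2
  0.00175 electronvolts = 0.00175 × 10³ millielectronvolts = 1.75
  0.00102 electronvolts = 0.00102 × 10³ millielectronvolts = 1.02
Sum: 83.8 + 30.8 + 45.2 + 1.75 + 1.02 = 162.57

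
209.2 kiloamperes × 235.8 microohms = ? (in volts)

49.32936 volts

209.2 × 10^3 × 235.8 × 10^-6 = 49329.36 × 10^-3 V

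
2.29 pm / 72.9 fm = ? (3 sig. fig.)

31.4

(2.29e-12) / (72.9e-15) = 0.03141e3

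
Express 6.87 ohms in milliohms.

6870 milliohms

(no prefix) = 1e0, milli = 1e-3; factor is 1e3.
6.87 × 1e3 = 6870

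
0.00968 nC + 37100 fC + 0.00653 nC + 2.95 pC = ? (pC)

56.26 pC

In pC:
  0.00968 nC = 0.00968 × 10^3 pC = 9.68
  37100 fC = 37100 × 10^-3 pC = 37.1
  0.00653 nC = 0.00653 × 10^3 pC = 6.53
  2.95 pC → 2.95
Sum: 9.68 + 37.1 + 6.53 + 2.95 = 56.26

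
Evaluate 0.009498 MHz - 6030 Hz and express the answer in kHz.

In kHz:
  0.009498 MHz = 0.009498e3 kHz = 9.498
  6030 Hz = 6030e-3 kHz = 6.03
Difference: 9.498 - 6.03 = 3.468

3.468 kHz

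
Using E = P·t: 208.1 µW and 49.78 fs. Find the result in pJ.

0.000010359218 pJ

208.1e-6 × 49.78e-15 = 10359.218e-21 J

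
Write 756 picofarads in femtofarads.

pico = 10^-12, femto = 10^-15; factor is 10^3.
756 × 10^3 = 756000

756000 femtofarads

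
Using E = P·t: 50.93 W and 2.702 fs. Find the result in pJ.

50.93 × 2.702 × 10^-15 = 137.61286 × 10^-15 J

0.13761286 pJ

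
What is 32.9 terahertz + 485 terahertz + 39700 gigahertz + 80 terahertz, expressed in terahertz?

637.6 terahertz

In terahertz:
  32.9 terahertz → 32.9
  485 terahertz → 485
  39700 gigahertz = 39700e-3 terahertz = 39.7
  80 terahertz → 80
Sum: 32.9 + 485 + 39.7 + 80 = 637.6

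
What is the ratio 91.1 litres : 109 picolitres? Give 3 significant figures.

(91.1) / (109e-12) = 0.8358e12

836000000000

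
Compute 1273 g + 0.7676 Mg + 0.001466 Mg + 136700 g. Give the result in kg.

In kg:
  1273 g = 1273 × 10⁻³ kg = 1.273
  0.7676 Mg = 0.7676 × 10³ kg = 767.6
  0.001466 Mg = 0.001466 × 10³ kg = 1.466
  136700 g = 136700 × 10⁻³ kg = 136.7
Sum: 1.273 + 767.6 + 1.466 + 136.7 = 907.039

907.039 kg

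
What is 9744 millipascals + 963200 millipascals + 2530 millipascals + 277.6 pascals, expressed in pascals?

1253.074 pascals

In pascals:
  9744 millipascals = 9744 × 10⁻³ pascals = 9.744
  963200 millipascals = 963200 × 10⁻³ pascals = 963.2
  2530 millipascals = 2530 × 10⁻³ pascals = 2.53
  277.6 pascals → 277.6
Sum: 9.744 + 963.2 + 2.53 + 277.6 = 1253.074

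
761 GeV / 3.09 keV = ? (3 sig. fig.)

246000000

(761 × 10^9) / (3.09 × 10^3) = 246.3 × 10^6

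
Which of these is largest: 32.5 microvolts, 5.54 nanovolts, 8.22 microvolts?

32.5 microvolts

32.5 microvolts = 0.0000325 volts
5.54 nanovolts = 0.00000000554 volts
8.22 microvolts = 0.00000822 volts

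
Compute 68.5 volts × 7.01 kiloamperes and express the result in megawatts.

68.5 × 7.01 × 10³ = 480.185 × 10³ W

0.480185 megawatts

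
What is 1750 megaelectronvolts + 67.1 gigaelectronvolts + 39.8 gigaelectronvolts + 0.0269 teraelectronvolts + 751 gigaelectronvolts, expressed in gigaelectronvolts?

886.55 gigaelectronvolts

In gigaelectronvolts:
  1750 megaelectronvolts = 1750 × 10⁻³ gigaelectronvolts = 1.75
  67.1 gigaelectronvolts → 67.1
  39.8 gigaelectronvolts → 39.8
  0.0269 teraelectronvolts = 0.0269 × 10³ gigaelectronvolts = 26.9
  751 gigaelectronvolts → 751
Sum: 1.75 + 67.1 + 39.8 + 26.9 + 751 = 886.55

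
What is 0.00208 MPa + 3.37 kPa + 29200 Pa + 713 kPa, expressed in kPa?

In kPa:
  0.00208 MPa = 0.00208e3 kPa = 2.08
  3.37 kPa → 3.37
  29200 Pa = 29200e-3 kPa = 29.2
  713 kPa → 713
Sum: 2.08 + 3.37 + 29.2 + 713 = 747.65

747.65 kPa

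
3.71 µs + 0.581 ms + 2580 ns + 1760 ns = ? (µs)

589.05 µs

In µs:
  3.71 µs → 3.71
  0.581 ms = 0.581e3 µs = 581
  2580 ns = 2580e-3 µs = 2.58
  1760 ns = 1760e-3 µs = 1.76
Sum: 3.71 + 581 + 2.58 + 1.76 = 589.05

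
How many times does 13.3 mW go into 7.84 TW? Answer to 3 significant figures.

(7.84e12) / (13.3e-3) = 0.5895e15

589000000000000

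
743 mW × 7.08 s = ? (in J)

743e-3 × 7.08 = 5260.44e-3 J

5.26044 J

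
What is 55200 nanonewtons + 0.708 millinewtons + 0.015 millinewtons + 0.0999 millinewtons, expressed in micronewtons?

878.1 micronewtons

In micronewtons:
  55200 nanonewtons = 55200e-3 micronewtons = 55.2
  0.708 millinewtons = 0.708e3 micronewtons = 708
  0.015 millinewtons = 0.015e3 micronewtons = 15
  0.0999 millinewtons = 0.0999e3 micronewtons = 99.9
Sum: 55.2 + 708 + 15 + 99.9 = 878.1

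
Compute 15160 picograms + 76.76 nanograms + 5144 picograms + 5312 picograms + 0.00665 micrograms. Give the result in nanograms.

109.026 nanograms

In nanograms:
  15160 picograms = 15160 × 10⁻³ nanograms = 15.16
  76.76 nanograms → 76.76
  5144 picograms = 5144 × 10⁻³ nanograms = 5.144
  5312 picograms = 5312 × 10⁻³ nanograms = 5.312
  0.00665 micrograms = 0.00665 × 10³ nanograms = 6.65
Sum: 15.16 + 76.76 + 5.144 + 5.312 + 6.65 = 109.026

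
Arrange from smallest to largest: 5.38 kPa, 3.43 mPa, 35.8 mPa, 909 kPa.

5.38 kPa = 5380 Pa
3.43 mPa = 0.00343 Pa
35.8 mPa = 0.0358 Pa
909 kPa = 909000 Pa

3.43 mPa < 35.8 mPa < 5.38 kPa < 909 kPa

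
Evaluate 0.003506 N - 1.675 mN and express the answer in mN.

1.831 mN

In mN:
  0.003506 N = 0.003506 × 10³ mN = 3.506
  1.675 mN → 1.675
Difference: 3.506 - 1.675 = 1.831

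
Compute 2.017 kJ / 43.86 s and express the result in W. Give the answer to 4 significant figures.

(2.017 × 10³) / (43.86) = 0.0459872 × 10³ W

45.99 W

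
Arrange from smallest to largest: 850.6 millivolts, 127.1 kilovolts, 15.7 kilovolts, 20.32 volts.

850.6 millivolts < 20.32 volts < 15.7 kilovolts < 127.1 kilovolts

850.6 millivolts = 0.8506 volts
127.1 kilovolts = 127100 volts
15.7 kilovolts = 15700 volts
20.32 volts = 20.32 volts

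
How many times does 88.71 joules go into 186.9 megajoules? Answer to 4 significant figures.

(186.9 × 10⁶) / (88.71) = 2.1069 × 10⁶

2107000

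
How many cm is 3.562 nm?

0.0000003562 cm

nano = 10^-9, centi = 10^-2; factor is 10^-7.
3.562 × 10^-7 = 0.0000003562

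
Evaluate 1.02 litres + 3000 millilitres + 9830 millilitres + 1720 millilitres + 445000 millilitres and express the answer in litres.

460.57 litres

In litres:
  1.02 litres → 1.02
  3000 millilitres = 3000e-3 litres = 3
  9830 millilitres = 9830e-3 litres = 9.83
  1720 millilitres = 1720e-3 litres = 1.72
  445000 millilitres = 445000e-3 litres = 445
Sum: 1.02 + 3 + 9.83 + 1.72 + 445 = 460.57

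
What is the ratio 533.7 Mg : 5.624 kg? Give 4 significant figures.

94900

(533.7 × 10⁶) / (5.624 × 10³) = 94.897 × 10³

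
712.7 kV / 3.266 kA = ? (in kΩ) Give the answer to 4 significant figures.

0.2182 kΩ

(712.7 × 10³) / (3.266 × 10³) = 218.218 Ω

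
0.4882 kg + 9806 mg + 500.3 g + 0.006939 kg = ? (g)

In g:
  0.4882 kg = 0.4882e3 g = 488.2
  9806 mg = 9806e-3 g = 9.806
  500.3 g → 500.3
  0.006939 kg = 0.006939e3 g = 6.939
Sum: 488.2 + 9.806 + 500.3 + 6.939 = 1005.245

1005.245 g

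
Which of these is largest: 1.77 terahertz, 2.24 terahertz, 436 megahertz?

1.77 terahertz = 1770000000000 hertz
2.24 terahertz = 2240000000000 hertz
436 megahertz = 436000000 hertz

2.24 terahertz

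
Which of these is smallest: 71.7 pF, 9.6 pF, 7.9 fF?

71.7 pF = 0.0000000000717 F
9.6 pF = 0.0000000000096 F
7.9 fF = 0.0000000000000079 F

7.9 fF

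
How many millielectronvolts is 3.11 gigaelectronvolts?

giga = 10⁹, milli = 10⁻³; factor is 10¹².
3.11 × 10¹² = 3110000000000

3110000000000 millielectronvolts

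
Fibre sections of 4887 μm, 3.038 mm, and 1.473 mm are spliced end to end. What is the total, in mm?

In mm:
  4887 μm = 4887e-3 mm = 4.887
  3.038 mm → 3.038
  1.473 mm → 1.473
Sum: 4.887 + 3.038 + 1.473 = 9.398

9.398 mm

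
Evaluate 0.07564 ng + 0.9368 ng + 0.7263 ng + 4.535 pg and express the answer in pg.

1743.275 pg

In pg:
  0.07564 ng = 0.07564 × 10³ pg = 75.64
  0.9368 ng = 0.9368 × 10³ pg = 936.8
  0.7263 ng = 0.7263 × 10³ pg = 726.3
  4.535 pg → 4.535
Sum: 75.64 + 936.8 + 726.3 + 4.535 = 1743.275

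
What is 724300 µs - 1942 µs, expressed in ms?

722.358 ms

In ms:
  724300 µs = 724300 × 10^-3 ms = 724.3
  1942 µs = 1942 × 10^-3 ms = 1.942
Difference: 724.3 - 1.942 = 722.358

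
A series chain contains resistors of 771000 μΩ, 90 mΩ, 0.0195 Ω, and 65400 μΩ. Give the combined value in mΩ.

945.9 mΩ

In mΩ:
  771000 μΩ = 771000 × 10^-3 mΩ = 771
  90 mΩ → 90
  0.0195 Ω = 0.0195 × 10^3 mΩ = 19.5
  65400 μΩ = 65400 × 10^-3 mΩ = 65.4
Sum: 771 + 90 + 19.5 + 65.4 = 945.9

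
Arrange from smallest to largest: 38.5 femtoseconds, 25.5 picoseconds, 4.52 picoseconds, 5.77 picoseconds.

38.5 femtoseconds = 0.0000000000000385 seconds
25.5 picoseconds = 0.0000000000255 seconds
4.52 picoseconds = 0.00000000000452 seconds
5.77 picoseconds = 0.00000000000577 seconds

38.5 femtoseconds < 4.52 picoseconds < 5.77 picoseconds < 25.5 picoseconds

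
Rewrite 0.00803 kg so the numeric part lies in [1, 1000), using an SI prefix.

8.03 g

= 8.03 g; mantissa already in [1, 1000).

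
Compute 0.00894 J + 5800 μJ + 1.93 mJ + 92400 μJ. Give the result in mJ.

109.07 mJ

In mJ:
  0.00894 J = 0.00894e3 mJ = 8.94
  5800 μJ = 5800e-3 mJ = 5.8
  1.93 mJ → 1.93
  92400 μJ = 92400e-3 mJ = 92.4
Sum: 8.94 + 5.8 + 1.93 + 92.4 = 109.07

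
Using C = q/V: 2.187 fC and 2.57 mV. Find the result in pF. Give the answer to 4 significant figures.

(2.187 × 10^-15) / (2.57 × 10^-3) = 0.850973 × 10^-12 F

0.8510 pF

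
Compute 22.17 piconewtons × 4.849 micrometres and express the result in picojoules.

22.17 × 10⁻¹² × 4.849 × 10⁻⁶ = 107.50233 × 10⁻¹⁸ J

0.00010750233 picojoules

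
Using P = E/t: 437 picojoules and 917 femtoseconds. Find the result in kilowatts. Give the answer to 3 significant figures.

0.477 kilowatts

(437 × 10^-12) / (917 × 10^-15) = 0.47655 × 10^3 W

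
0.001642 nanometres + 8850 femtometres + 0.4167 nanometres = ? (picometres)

427.192 picometres

In picometres:
  0.001642 nanometres = 0.001642 × 10^3 picometres = 1.642
  8850 femtometres = 8850 × 10^-3 picometres = 8.85
  0.4167 nanometres = 0.4167 × 10^3 picometres = 416.7
Sum: 1.642 + 8.85 + 416.7 = 427.192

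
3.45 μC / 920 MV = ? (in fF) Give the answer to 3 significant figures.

3.75 fF

(3.45e-6) / (920e6) = 0.00375e-12 F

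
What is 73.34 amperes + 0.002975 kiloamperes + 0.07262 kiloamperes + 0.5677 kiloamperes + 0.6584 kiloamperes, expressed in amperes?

In amperes:
  73.34 amperes → 73.34
  0.002975 kiloamperes = 0.002975 × 10^3 amperes = 2.975
  0.07262 kiloamperes = 0.07262 × 10^3 amperes = 72.62
  0.5677 kiloamperes = 0.5677 × 10^3 amperes = 567.7
  0.6584 kiloamperes = 0.6584 × 10^3 amperes = 658.4
Sum: 73.34 + 2.975 + 72.62 + 567.7 + 658.4 = 1375.035

1375.035 amperes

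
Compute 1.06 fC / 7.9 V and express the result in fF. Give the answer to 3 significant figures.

0.134 fF

(1.06e-15) / (7.9) = 0.13418e-15 F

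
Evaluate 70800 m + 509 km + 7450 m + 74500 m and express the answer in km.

661.75 km

In km:
  70800 m = 70800 × 10^-3 km = 70.8
  509 km → 509
  7450 m = 7450 × 10^-3 km = 7.45
  74500 m = 74500 × 10^-3 km = 74.5
Sum: 70.8 + 509 + 7.45 + 74.5 = 661.75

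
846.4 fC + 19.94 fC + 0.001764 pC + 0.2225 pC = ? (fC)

1090.604 fC

In fC:
  846.4 fC → 846.4
  19.94 fC → 19.94
  0.001764 pC = 0.001764 × 10³ fC = 1.764
  0.2225 pC = 0.2225 × 10³ fC = 222.5
Sum: 846.4 + 19.94 + 1.764 + 222.5 = 1090.604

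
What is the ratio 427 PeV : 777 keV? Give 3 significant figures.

550000000000

(427e15) / (777e3) = 0.5495e12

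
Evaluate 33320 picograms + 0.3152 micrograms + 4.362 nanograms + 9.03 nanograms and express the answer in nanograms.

In nanograms:
  33320 picograms = 33320e-3 nanograms = 33.32
  0.3152 micrograms = 0.3152e3 nanograms = 315.2
  4.362 nanograms → 4.362
  9.03 nanograms → 9.03
Sum: 33.32 + 315.2 + 4.362 + 9.03 = 361.912

361.912 nanograms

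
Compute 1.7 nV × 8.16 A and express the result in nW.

1.7 × 10^-9 × 8.16 = 13.872 × 10^-9 W

13.872 nW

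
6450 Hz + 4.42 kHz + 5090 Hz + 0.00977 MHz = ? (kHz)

25.73 kHz

In kHz:
  6450 Hz = 6450 × 10^-3 kHz = 6.45
  4.42 kHz → 4.42
  5090 Hz = 5090 × 10^-3 kHz = 5.09
  0.00977 MHz = 0.00977 × 10^3 kHz = 9.77
Sum: 6.45 + 4.42 + 5.09 + 9.77 = 25.73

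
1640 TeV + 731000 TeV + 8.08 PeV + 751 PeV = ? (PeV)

1491.72 PeV

In PeV:
  1640 TeV = 1640 × 10⁻³ PeV = 1.64
  731000 TeV = 731000 × 10⁻³ PeV = 731
  8.08 PeV → 8.08
  751 PeV → 751
Sum: 1.64 + 731 + 8.08 + 751 = 1491.72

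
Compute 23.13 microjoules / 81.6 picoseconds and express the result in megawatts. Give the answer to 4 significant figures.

0.2835 megawatts

(23.13 × 10^-6) / (81.6 × 10^-12) = 0.283456 × 10^6 W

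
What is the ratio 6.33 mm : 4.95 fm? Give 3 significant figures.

(6.33 × 10^-3) / (4.95 × 10^-15) = 1.279 × 10^12

1280000000000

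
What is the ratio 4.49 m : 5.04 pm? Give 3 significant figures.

891000000000

(4.49) / (5.04e-12) = 0.8909e12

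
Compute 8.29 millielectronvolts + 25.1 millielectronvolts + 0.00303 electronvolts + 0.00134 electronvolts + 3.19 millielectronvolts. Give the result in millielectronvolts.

40.95 millielectronvolts

In millielectronvolts:
  8.29 millielectronvolts → 8.29
  25.1 millielectronvolts → 25.1
  0.00303 electronvolts = 0.00303 × 10³ millielectronvolts = 3.03
  0.00134 electronvolts = 0.00134 × 10³ millielectronvolts = 1.34
  3.19 millielectronvolts → 3.19
Sum: 8.29 + 25.1 + 3.03 + 1.34 + 3.19 = 40.95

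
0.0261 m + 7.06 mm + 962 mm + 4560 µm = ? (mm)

999.72 mm

In mm:
  0.0261 m = 0.0261e3 mm = 26.1
  7.06 mm → 7.06
  962 mm → 962
  4560 µm = 4560e-3 mm = 4.56
Sum: 26.1 + 7.06 + 962 + 4.56 = 999.72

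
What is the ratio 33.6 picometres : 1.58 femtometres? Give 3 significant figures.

21300

(33.6 × 10⁻¹²) / (1.58 × 10⁻¹⁵) = 21.27 × 10³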